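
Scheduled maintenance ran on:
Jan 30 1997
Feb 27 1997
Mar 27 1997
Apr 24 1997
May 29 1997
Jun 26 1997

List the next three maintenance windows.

All Thursdays; the gaps (28, 28, 28, 35, 28) vary with month length.
This is the last Thursday of each month.
July 1997 ends with Thursday Jul 31 1997.
August 1997 ends with Thursday Aug 28 1997.
Last Thursday of September 1997: Sep 25 1997.

Jul 31 1997, Aug 28 1997, Sep 25 1997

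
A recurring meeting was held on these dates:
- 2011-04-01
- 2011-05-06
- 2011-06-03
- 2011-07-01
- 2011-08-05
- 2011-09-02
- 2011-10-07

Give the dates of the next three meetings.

2011-11-04, 2011-12-02, 2012-01-06

These are Fridays at 28- or 35-day spacing (35, 28, 28, 35, 28, 35).
The pattern: 1st Friday of the month.
November 2011 — 1st Friday is 2011-11-04.
December 2011 — 1st Friday is 2011-12-02.
January 2012 — 1st Friday is 2012-01-06.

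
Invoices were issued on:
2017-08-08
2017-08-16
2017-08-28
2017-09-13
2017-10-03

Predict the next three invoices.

2017-10-27, 2017-11-24, 2017-12-26

Intervals are 8, 12, 16, 20 days — an arithmetic progression with common difference 4.
Next gap: 24 days. 2017-10-03 + 24 days = 2017-10-27.
Next gap: 28 days. 2017-10-27 + 28 days = 2017-11-24.
Next gap: 32 days. 2017-11-24 + 32 days = 2017-12-26.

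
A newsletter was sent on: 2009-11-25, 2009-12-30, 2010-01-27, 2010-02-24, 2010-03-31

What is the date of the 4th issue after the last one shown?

2010-07-28

Every date is a Wednesday; gaps 35, 28, 28, 35 days.
Each is the last Wednesday of its month (at least one falls on the 29th or later, ruling out '4th Wednesday').
April 2010 ends with Wednesday 2010-04-28.
May 2010 ends with Wednesday 2010-05-26.
Last Wednesday of June 2010: 2010-06-30.
Last Wednesday of July 2010: 2010-07-28.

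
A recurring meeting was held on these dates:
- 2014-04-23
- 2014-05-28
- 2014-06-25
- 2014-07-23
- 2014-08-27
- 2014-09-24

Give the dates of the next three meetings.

2014-10-22, 2014-11-26, 2014-12-24

Gaps: 35, 28, 28, 35, 28 days — a mix of 28 and 35. Every date is a Wednesday.
Each is the 4th Wednesday of its month.
October 2014 — 4th Wednesday is 2014-10-22.
4th Wednesday of November 2014: 2014-11-26.
4th Wednesday of December 2014: 2014-12-24.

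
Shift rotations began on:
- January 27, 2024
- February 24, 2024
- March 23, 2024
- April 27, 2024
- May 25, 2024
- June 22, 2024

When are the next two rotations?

July 27, 2024; August 24, 2024

These are Saturdays at 28- or 35-day spacing (28, 28, 35, 28, 28).
The pattern: 4th Saturday of the month.
July 2024 — 4th Saturday is July 27, 2024.
August 2024 — 4th Saturday is August 24, 2024.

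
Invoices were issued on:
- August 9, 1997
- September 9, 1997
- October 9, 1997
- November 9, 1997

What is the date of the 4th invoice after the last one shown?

March 9, 1998

Gaps: 31, 30, 31 days — not constant. Every event is on the 9th of the month.
Pattern: the 9th of each month.
December 1997: December 9, 1997.
January 1998: January 9, 1998.
Next: February 1998 → February 9, 1998.
Next: March 1998 → March 9, 1998.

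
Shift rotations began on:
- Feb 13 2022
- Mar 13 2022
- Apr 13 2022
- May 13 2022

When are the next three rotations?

Jun 13 2022, Jul 13 2022, Aug 13 2022

Each date is the 13th; the gaps (28, 31, 30) track the month lengths.
The rule is the 13th of each month.
Next: June 2022 → Jun 13 2022.
Next: July 2022 → Jul 13 2022.
August 2022: Aug 13 2022.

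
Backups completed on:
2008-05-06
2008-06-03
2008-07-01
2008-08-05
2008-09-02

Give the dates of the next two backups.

2008-10-07, 2008-11-04

All dates are Tuesdays, 28, 28, 35, 28 days apart.
Specifically, the 1st Tuesday of each month.
1st Tuesday of October 2008: 2008-10-07.
1st Tuesday of November 2008: 2008-11-04.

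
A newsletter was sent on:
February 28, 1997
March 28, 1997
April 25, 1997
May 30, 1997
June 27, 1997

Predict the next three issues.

July 25, 1997; August 29, 1997; September 26, 1997

These are Fridays with 28, 28, 35, 28-day gaps.
Each is the final Friday of its month — May 30, 1997 is past the 28th, so '4th Friday' doesn't fit.
Last Friday of July 1997: July 25, 1997.
Last Friday of August 1997: August 29, 1997.
September 1997 ends with Friday September 26, 1997.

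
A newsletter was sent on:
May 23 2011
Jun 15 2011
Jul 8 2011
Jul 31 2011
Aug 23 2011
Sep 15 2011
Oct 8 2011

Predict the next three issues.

Every event comes 23 days after the last (23, 23, 23, 23, 23, 23).
Oct 8 2011 + 23 days = Oct 31 2011.
Oct 31 2011 + 23 days = Nov 23 2011.
Nov 23 2011 + 23 days = Dec 16 2011.

Oct 31 2011, Nov 23 2011, Dec 16 2011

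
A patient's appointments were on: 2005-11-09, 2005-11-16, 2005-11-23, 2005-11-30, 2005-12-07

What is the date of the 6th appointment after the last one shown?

2006-01-18

Every event comes 7 days after the last (7, 7, 7, 7).
2005-12-07 + 7 days = 2005-12-14.
2005-12-14 + 7 days = 2005-12-21.
2005-12-21 + 7 days = 2005-12-28.
2005-12-28 + 7 days = 2006-01-04.
2006-01-04 + 7 days = 2006-01-11.
2006-01-11 + 7 days = 2006-01-18.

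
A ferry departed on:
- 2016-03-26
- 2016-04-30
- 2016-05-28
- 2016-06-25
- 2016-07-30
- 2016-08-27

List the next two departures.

2016-09-24, 2016-10-29

These are Saturdays with 35, 28, 28, 35, 28-day gaps.
Each is the final Saturday of its month — 2016-04-30 is past the 28th, so '4th Saturday' doesn't fit.
Last Saturday of September 2016: 2016-09-24.
October 2016 ends with Saturday 2016-10-29.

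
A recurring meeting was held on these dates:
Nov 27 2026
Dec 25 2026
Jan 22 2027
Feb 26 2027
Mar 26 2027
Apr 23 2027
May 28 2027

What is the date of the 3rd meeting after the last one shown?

All dates are Fridays, 28, 28, 35, 28, 28, 35 days apart.
Specifically, the 4th Friday of each month.
June 2027 — 4th Friday is Jun 25 2027.
July 2027 — 4th Friday is Jul 23 2027.
August 2027 — 4th Friday is Aug 27 2027.

Aug 27 2027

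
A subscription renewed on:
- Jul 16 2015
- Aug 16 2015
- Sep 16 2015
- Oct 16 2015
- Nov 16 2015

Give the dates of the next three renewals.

Dec 16 2015, Jan 16 2016, Feb 16 2016

Gaps: 31, 31, 30, 31 days — not constant. Every event is on the 16th of the month.
Pattern: the 16th of each month.
December 2015: Dec 16 2015.
January 2016: Jan 16 2016.
February 2016: Feb 16 2016.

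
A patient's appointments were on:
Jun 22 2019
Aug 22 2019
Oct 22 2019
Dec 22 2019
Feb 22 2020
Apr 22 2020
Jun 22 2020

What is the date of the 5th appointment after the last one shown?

Gaps: 61, 61, 61, 62, 60, 61 days — not constant. Every event is on the 22nd of the month.
Pattern: the 22nd of every 2 months.
Next: August 2020 → Aug 22 2020.
October 2020: Oct 22 2020.
Next: December 2020 → Dec 22 2020.
Next: February 2021 → Feb 22 2021.
April 2021: Apr 22 2021.

Apr 22 2021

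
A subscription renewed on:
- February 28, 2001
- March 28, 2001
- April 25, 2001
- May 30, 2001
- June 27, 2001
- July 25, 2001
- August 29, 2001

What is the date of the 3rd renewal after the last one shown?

Every date is a Wednesday; gaps 28, 28, 35, 28, 28, 35 days.
Each is the last Wednesday of its month (at least one falls on the 29th or later, ruling out '4th Wednesday').
Last Wednesday of September 2001: September 26, 2001.
October 2001 ends with Wednesday October 31, 2001.
November 2001 ends with Wednesday November 28, 2001.

November 28, 2001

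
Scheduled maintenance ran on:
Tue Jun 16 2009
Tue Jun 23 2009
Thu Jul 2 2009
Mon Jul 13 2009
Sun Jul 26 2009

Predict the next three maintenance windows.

The spacing grows by 2 each time: 7, 9, 11, 13 days.
Next gap: 15 days. Sun Jul 26 2009 + 15 days = Mon Aug 10 2009.
Next gap: 17 days. Mon Aug 10 2009 + 17 days = Thu Aug 27 2009.
Next gap: 19 days. Thu Aug 27 2009 + 19 days = Tue Sep 15 2009.

Mon Aug 10 2009, Thu Aug 27 2009, Tue Sep 15 2009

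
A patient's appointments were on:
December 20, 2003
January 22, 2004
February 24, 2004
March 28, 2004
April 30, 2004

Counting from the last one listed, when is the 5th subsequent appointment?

October 12, 2004

The spacing is 33, 33, 33, 33 days — always 33 days.
April 30, 2004 + 33 days = June 2, 2004.
June 2, 2004 + 33 days = July 5, 2004.
July 5, 2004 + 33 days = August 7, 2004.
August 7, 2004 + 33 days = September 9, 2004.
September 9, 2004 + 33 days = October 12, 2004.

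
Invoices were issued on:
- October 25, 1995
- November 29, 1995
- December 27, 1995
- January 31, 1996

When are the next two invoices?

These are Wednesdays with 35, 28, 35-day gaps.
Each is the final Wednesday of its month — November 29, 1995 is past the 28th, so '4th Wednesday' doesn't fit.
February 1996 ends with Wednesday February 28, 1996.
Last Wednesday of March 1996: March 27, 1996.

February 28, 1996; March 27, 1996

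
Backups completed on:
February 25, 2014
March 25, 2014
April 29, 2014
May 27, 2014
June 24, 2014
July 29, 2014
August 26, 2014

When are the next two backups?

September 30, 2014; October 28, 2014

All Tuesdays; the gaps (28, 35, 28, 28, 35, 28) vary with month length.
This is the last Tuesday of each month.
September 2014 ends with Tuesday September 30, 2014.
Last Tuesday of October 2014: October 28, 2014.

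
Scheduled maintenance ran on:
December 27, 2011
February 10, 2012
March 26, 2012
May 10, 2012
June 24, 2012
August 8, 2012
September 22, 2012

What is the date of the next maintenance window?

November 6, 2012

Gaps between consecutive events: 45, 45, 45, 45, 45, 45 days — a constant 45-day interval.
September 22, 2012 + 45 days = November 6, 2012.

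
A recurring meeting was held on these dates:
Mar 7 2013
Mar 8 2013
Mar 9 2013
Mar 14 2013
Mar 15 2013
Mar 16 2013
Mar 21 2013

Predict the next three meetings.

Every event lands on a Thursday or Friday or Saturday (gaps cycle 1, 1, 5, 1, 1, 5).
So the schedule is: every Thursday, Friday and Saturday.
The following Friday is Mar 22 2013.
Next Saturday: Mar 23 2013.
Next Thursday: Mar 28 2013.

Mar 22 2013, Mar 23 2013, Mar 28 2013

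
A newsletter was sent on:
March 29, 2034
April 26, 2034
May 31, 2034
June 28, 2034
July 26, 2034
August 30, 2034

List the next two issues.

September 27, 2034; October 25, 2034

All Wednesdays; the gaps (28, 35, 28, 28, 35) vary with month length.
This is the last Wednesday of each month.
Last Wednesday of September 2034: September 27, 2034.
Last Wednesday of October 2034: October 25, 2034.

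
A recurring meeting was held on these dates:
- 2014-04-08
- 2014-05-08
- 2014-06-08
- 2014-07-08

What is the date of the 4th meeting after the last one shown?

2014-11-08

Each date is the 8th; the gaps (30, 31, 30) track the month lengths.
The rule is the 8th of each month.
Next: August 2014 → 2014-08-08.
Next: September 2014 → 2014-09-08.
Next: October 2014 → 2014-10-08.
November 2014: 2014-11-08.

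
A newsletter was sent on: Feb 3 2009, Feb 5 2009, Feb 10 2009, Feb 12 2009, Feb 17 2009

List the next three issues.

The gap pattern 2, 5, 2, 5 repeats every 2 events.
These are the Tuesdays and Thursdays of each week.
Next Thursday: Feb 19 2009.
The following Tuesday is Feb 24 2009.
Next Thursday: Feb 26 2009.

Feb 19 2009, Feb 24 2009, Feb 26 2009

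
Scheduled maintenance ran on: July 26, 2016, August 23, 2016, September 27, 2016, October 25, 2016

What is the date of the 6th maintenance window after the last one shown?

April 25, 2017

All dates are Tuesdays, 28, 35, 28 days apart.
Specifically, the 4th Tuesday of each month.
November 2016 — 4th Tuesday is November 22, 2016.
4th Tuesday of December 2016: December 27, 2016.
4th Tuesday of January 2017: January 24, 2017.
4th Tuesday of February 2017: February 28, 2017.
4th Tuesday of March 2017: March 28, 2017.
April 2017 — 4th Tuesday is April 25, 2017.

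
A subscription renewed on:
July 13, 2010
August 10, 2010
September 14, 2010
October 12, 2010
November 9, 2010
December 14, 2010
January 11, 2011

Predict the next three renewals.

All dates are Tuesdays, 28, 35, 28, 28, 35, 28 days apart.
Specifically, the 2nd Tuesday of each month.
February 2011 — 2nd Tuesday is February 8, 2011.
March 2011 — 2nd Tuesday is March 8, 2011.
2nd Tuesday of April 2011: April 12, 2011.

February 8, 2011; March 8, 2011; April 12, 2011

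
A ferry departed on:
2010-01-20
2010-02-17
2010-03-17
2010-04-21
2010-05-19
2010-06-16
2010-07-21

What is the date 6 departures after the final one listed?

2011-01-19

These are Wednesdays at 28- or 35-day spacing (28, 28, 35, 28, 28, 35).
The pattern: 3rd Wednesday of the month.
August 2010 — 3rd Wednesday is 2010-08-18.
September 2010 — 3rd Wednesday is 2010-09-15.
3rd Wednesday of October 2010: 2010-10-20.
3rd Wednesday of November 2010: 2010-11-17.
December 2010 — 3rd Wednesday is 2010-12-15.
January 2011 — 3rd Wednesday is 2011-01-19.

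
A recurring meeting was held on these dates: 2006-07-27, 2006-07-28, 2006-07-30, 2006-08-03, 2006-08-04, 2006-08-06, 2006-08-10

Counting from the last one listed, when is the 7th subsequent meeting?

2006-08-25

Gaps: 1, 2, 4, 1, 2, 4 days — not constant, but cyclic with period 3.
The events fall on every Thursday, Friday and Sunday.
Next Friday: 2006-08-11.
The following Sunday is 2006-08-13.
The following Thursday is 2006-08-17.
The following Friday is 2006-08-18.
Next Sunday: 2006-08-20.
Next Thursday: 2006-08-24.
Next Friday: 2006-08-25.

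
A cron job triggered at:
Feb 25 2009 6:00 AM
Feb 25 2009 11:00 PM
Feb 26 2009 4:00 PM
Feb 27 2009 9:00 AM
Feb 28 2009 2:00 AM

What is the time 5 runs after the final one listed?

Mar 3 2009 3:00 PM

Spacing: 17, 17, 17, 17 h — constant 17 h.
Feb 28 2009 2:00 AM + 17 h = Feb 28 2009 7:00 PM.
Feb 28 2009 7:00 PM + 17 h = Mar 1 2009 12:00 PM.
Mar 1 2009 12:00 PM + 17 h = Mar 2 2009 5:00 AM.
Mar 2 2009 5:00 AM + 17 h = Mar 2 2009 10:00 PM.
Mar 2 2009 10:00 PM + 17 h = Mar 3 2009 3:00 PM.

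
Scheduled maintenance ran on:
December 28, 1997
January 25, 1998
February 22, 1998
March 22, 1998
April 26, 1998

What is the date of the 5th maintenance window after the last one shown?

September 27, 1998

All dates are Sundays, 28, 28, 28, 35 days apart.
Specifically, the 4th Sunday of each month.
4th Sunday of May 1998: May 24, 1998.
4th Sunday of June 1998: June 28, 1998.
4th Sunday of July 1998: July 26, 1998.
August 1998 — 4th Sunday is August 23, 1998.
4th Sunday of September 1998: September 27, 1998.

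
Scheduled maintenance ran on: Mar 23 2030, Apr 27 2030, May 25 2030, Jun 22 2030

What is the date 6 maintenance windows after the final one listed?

These are Saturdays at 28- or 35-day spacing (35, 28, 28).
The pattern: 4th Saturday of the month.
July 2030 — 4th Saturday is Jul 27 2030.
4th Saturday of August 2030: Aug 24 2030.
September 2030 — 4th Saturday is Sep 28 2030.
4th Saturday of October 2030: Oct 26 2030.
4th Saturday of November 2030: Nov 23 2030.
4th Saturday of December 2030: Dec 28 2030.

Dec 28 2030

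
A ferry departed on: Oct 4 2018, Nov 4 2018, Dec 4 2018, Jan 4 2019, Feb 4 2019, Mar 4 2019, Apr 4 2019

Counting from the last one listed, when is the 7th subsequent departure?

Gaps: 31, 30, 31, 31, 28, 31 days — not constant. Every event is on the 4th of the month.
Pattern: the 4th of each month.
May 2019: May 4 2019.
Next: June 2019 → Jun 4 2019.
July 2019: Jul 4 2019.
August 2019: Aug 4 2019.
Next: September 2019 → Sep 4 2019.
Next: October 2019 → Oct 4 2019.
November 2019: Nov 4 2019.

Nov 4 2019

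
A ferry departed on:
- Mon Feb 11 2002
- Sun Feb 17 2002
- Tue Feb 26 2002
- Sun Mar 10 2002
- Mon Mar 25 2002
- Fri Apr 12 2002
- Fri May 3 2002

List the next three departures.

Mon May 27 2002, Sun Jun 23 2002, Tue Jul 23 2002

Gaps: 6, 9, 12, 15, 18, 21 days — each gap is 3 larger than the previous one.
Next gap: 24 days. Fri May 3 2002 + 24 days = Mon May 27 2002.
Next gap: 27 days. Mon May 27 2002 + 27 days = Sun Jun 23 2002.
Next gap: 30 days. Sun Jun 23 2002 + 30 days = Tue Jul 23 2002.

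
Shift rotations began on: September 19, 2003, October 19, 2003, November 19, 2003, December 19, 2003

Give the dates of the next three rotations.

Gaps: 30, 31, 30 days — not constant. Every event is on the 19th of the month.
Pattern: the 19th of each month.
Next: January 2004 → January 19, 2004.
February 2004: February 19, 2004.
March 2004: March 19, 2004.

January 19, 2004; February 19, 2004; March 19, 2004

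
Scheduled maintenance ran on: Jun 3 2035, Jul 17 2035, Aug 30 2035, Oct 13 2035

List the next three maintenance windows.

Nov 26 2035, Jan 9 2036, Feb 22 2036

Gaps between consecutive events: 44, 44, 44 days — a constant 44-day interval.
Oct 13 2035 + 44 days = Nov 26 2035.
Nov 26 2035 + 44 days = Jan 9 2036.
Jan 9 2036 + 44 days = Feb 22 2036.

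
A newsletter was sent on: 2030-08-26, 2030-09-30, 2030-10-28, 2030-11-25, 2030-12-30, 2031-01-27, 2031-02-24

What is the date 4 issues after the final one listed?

These are Mondays with 35, 28, 28, 35, 28, 28-day gaps.
Each is the final Monday of its month — 2030-09-30 is past the 28th, so '4th Monday' doesn't fit.
Last Monday of March 2031: 2031-03-31.
April 2031 ends with Monday 2031-04-28.
May 2031 ends with Monday 2031-05-26.
June 2031 ends with Monday 2031-06-30.

2031-06-30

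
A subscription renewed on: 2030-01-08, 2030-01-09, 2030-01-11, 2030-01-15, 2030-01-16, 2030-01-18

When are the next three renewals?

Gaps: 1, 2, 4, 1, 2 days — not constant, but cyclic with period 3.
The events fall on every Tuesday, Wednesday and Friday.
The following Tuesday is 2030-01-22.
The following Wednesday is 2030-01-23.
The following Friday is 2030-01-25.

2030-01-22, 2030-01-23, 2030-01-25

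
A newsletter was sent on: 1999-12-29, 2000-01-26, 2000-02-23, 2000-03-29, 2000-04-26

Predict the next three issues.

2000-05-31, 2000-06-28, 2000-07-26

All Wednesdays; the gaps (28, 28, 35, 28) vary with month length.
This is the last Wednesday of each month.
Last Wednesday of May 2000: 2000-05-31.
June 2000 ends with Wednesday 2000-06-28.
Last Wednesday of July 2000: 2000-07-26.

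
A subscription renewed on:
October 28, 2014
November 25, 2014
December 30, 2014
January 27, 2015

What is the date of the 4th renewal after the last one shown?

Every date is a Tuesday; gaps 28, 35, 28 days.
Each is the last Tuesday of its month (at least one falls on the 29th or later, ruling out '4th Tuesday').
February 2015 ends with Tuesday February 24, 2015.
March 2015 ends with Tuesday March 31, 2015.
Last Tuesday of April 2015: April 28, 2015.
May 2015 ends with Tuesday May 26, 2015.

May 26, 2015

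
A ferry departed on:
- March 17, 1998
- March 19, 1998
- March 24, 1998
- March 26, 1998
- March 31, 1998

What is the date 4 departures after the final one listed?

The gap pattern 2, 5, 2, 5 repeats every 2 events.
These are the Tuesdays and Thursdays of each week.
Next Thursday: April 2, 1998.
Next Tuesday: April 7, 1998.
The following Thursday is April 9, 1998.
Next Tuesday: April 14, 1998.

April 14, 1998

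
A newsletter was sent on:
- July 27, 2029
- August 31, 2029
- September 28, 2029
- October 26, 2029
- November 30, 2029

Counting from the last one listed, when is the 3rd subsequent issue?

Every date is a Friday; gaps 35, 28, 28, 35 days.
Each is the last Friday of its month (at least one falls on the 29th or later, ruling out '4th Friday').
Last Friday of December 2029: December 28, 2029.
Last Friday of January 2030: January 25, 2030.
February 2030 ends with Friday February 22, 2030.

February 22, 2030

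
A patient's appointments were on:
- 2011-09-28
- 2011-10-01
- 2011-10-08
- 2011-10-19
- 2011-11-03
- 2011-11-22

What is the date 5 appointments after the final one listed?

2012-04-25

The spacing grows by 4 each time: 3, 7, 11, 15, 19 days.
Next gap: 23 days. 2011-11-22 + 23 days = 2011-12-15.
Next gap: 27 days. 2011-12-15 + 27 days = 2012-01-11.
Next gap: 31 days. 2012-01-11 + 31 days = 2012-02-11.
Next gap: 35 days. 2012-02-11 + 35 days = 2012-03-17.
Next gap: 39 days. 2012-03-17 + 39 days = 2012-04-25.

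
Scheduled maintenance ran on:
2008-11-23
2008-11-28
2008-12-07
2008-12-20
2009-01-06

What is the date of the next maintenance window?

Intervals are 5, 9, 13, 17 days — an arithmetic progression with common difference 4.
Next gap: 21 days. 2009-01-06 + 21 days = 2009-01-27.

2009-01-27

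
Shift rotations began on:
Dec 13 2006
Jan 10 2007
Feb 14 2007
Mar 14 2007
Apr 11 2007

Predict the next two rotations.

Gaps: 28, 35, 28, 28 days — a mix of 28 and 35. Every date is a Wednesday.
Each is the 2nd Wednesday of its month.
2nd Wednesday of May 2007: May 9 2007.
2nd Wednesday of June 2007: Jun 13 2007.

May 9 2007, Jun 13 2007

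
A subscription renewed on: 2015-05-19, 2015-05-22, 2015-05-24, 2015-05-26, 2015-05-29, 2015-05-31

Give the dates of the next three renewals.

2015-06-02, 2015-06-05, 2015-06-07

The gap pattern 3, 2, 2, 3, 2 repeats every 3 events.
These are the Tuesdays, Fridays and Sundays of each week.
The following Tuesday is 2015-06-02.
Next Friday: 2015-06-05.
Next Sunday: 2015-06-07.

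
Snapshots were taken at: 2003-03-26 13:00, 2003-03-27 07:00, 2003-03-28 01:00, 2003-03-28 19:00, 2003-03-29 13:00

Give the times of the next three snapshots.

2003-03-30 07:00, 2003-03-31 01:00, 2003-03-31 19:00

Spacing: 18, 18, 18, 18 h — constant 18 h.
2003-03-29 13:00 + 18 h = 2003-03-30 07:00.
2003-03-30 07:00 + 18 h = 2003-03-31 01:00.
2003-03-31 01:00 + 18 h = 2003-03-31 19:00.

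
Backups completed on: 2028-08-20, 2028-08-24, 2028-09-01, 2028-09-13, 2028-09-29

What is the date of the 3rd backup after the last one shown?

2028-12-10

Gaps: 4, 8, 12, 16 days — each gap is 4 larger than the previous one.
Next gap: 20 days. 2028-09-29 + 20 days = 2028-10-19.
Next gap: 24 days. 2028-10-19 + 24 days = 2028-11-12.
Next gap: 28 days. 2028-11-12 + 28 days = 2028-12-10.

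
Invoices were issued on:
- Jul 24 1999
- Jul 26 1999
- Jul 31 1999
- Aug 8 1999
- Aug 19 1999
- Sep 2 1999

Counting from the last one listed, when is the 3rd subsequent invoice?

Nov 1 1999

Gaps: 2, 5, 8, 11, 14 days — each gap is 3 larger than the previous one.
Next gap: 17 days. Sep 2 1999 + 17 days = Sep 19 1999.
Next gap: 20 days. Sep 19 1999 + 20 days = Oct 9 1999.
Next gap: 23 days. Oct 9 1999 + 23 days = Nov 1 1999.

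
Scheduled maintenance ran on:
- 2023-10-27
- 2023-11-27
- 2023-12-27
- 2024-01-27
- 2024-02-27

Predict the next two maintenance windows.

2024-03-27, 2024-04-27

The day-of-month is always 27 (31, 30, 31, 31 days between events).
So this recurs on the 27th of each month.
March 2024: 2024-03-27.
Next: April 2024 → 2024-04-27.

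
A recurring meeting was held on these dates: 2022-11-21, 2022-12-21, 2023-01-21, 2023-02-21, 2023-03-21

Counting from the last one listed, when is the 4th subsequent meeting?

The day-of-month is always 21 (30, 31, 31, 28 days between events).
So this recurs on the 21st of each month.
April 2023: 2023-04-21.
May 2023: 2023-05-21.
June 2023: 2023-06-21.
Next: July 2023 → 2023-07-21.

2023-07-21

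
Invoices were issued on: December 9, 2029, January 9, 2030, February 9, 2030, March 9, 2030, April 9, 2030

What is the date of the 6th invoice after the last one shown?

October 9, 2030

Gaps: 31, 31, 28, 31 days — not constant. Every event is on the 9th of the month.
Pattern: the 9th of each month.
May 2030: May 9, 2030.
June 2030: June 9, 2030.
Next: July 2030 → July 9, 2030.
Next: August 2030 → August 9, 2030.
September 2030: September 9, 2030.
Next: October 2030 → October 9, 2030.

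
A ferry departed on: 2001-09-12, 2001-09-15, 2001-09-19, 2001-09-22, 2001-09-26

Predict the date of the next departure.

Every event lands on a Wednesday or Saturday (gaps cycle 3, 4, 3, 4).
So the schedule is: every Wednesday and Saturday.
Next Saturday: 2001-09-29.

2001-09-29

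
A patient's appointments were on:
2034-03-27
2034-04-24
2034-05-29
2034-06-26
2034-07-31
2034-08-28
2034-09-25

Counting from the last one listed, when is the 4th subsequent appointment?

2035-01-29

These are Mondays with 28, 35, 28, 35, 28, 28-day gaps.
Each is the final Monday of its month — 2034-05-29 is past the 28th, so '4th Monday' doesn't fit.
Last Monday of October 2034: 2034-10-30.
November 2034 ends with Monday 2034-11-27.
Last Monday of December 2034: 2034-12-25.
January 2035 ends with Monday 2035-01-29.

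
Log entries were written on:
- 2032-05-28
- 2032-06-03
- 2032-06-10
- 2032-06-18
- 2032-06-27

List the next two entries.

2032-07-07, 2032-07-18

The spacing grows by 1 each time: 6, 7, 8, 9 days.
Next gap: 10 days. 2032-06-27 + 10 days = 2032-07-07.
Next gap: 11 days. 2032-07-07 + 11 days = 2032-07-18.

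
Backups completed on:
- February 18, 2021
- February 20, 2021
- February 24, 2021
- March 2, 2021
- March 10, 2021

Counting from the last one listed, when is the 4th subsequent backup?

May 1, 2021

Intervals are 2, 4, 6, 8 days — an arithmetic progression with common difference 2.
Next gap: 10 days. March 10, 2021 + 10 days = March 20, 2021.
Next gap: 12 days. March 20, 2021 + 12 days = April 1, 2021.
Next gap: 14 days. April 1, 2021 + 14 days = April 15, 2021.
Next gap: 16 days. April 15, 2021 + 16 days = May 1, 2021.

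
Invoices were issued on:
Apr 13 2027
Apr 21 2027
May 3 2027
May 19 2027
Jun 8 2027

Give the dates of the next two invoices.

Jul 2 2027, Jul 30 2027

The spacing grows by 4 each time: 8, 12, 16, 20 days.
Next gap: 24 days. Jun 8 2027 + 24 days = Jul 2 2027.
Next gap: 28 days. Jul 2 2027 + 28 days = Jul 30 2027.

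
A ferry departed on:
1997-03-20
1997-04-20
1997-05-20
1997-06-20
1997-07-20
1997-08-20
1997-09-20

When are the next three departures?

The day-of-month is always 20 (31, 30, 31, 30, 31, 31 days between events).
So this recurs on the 20th of each month.
October 1997: 1997-10-20.
Next: November 1997 → 1997-11-20.
Next: December 1997 → 1997-12-20.

1997-10-20, 1997-11-20, 1997-12-20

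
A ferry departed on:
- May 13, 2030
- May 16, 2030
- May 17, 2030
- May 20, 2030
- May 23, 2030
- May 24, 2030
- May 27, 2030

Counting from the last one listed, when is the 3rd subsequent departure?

The gap pattern 3, 1, 3, 3, 1, 3 repeats every 3 events.
These are the Mondays, Thursdays and Fridays of each week.
Next Thursday: May 30, 2030.
The following Friday is May 31, 2030.
Next Monday: June 3, 2030.

June 3, 2030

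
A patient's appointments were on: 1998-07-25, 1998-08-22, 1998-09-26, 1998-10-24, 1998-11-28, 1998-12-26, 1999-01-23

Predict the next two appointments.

1999-02-27, 1999-03-27

All dates are Saturdays, 28, 35, 28, 35, 28, 28 days apart.
Specifically, the 4th Saturday of each month.
4th Saturday of February 1999: 1999-02-27.
March 1999 — 4th Saturday is 1999-03-27.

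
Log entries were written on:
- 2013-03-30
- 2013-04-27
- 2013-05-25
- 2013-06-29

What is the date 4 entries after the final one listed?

2013-10-26

All Saturdays; the gaps (28, 28, 35) vary with month length.
This is the last Saturday of each month.
Last Saturday of July 2013: 2013-07-27.
Last Saturday of August 2013: 2013-08-31.
September 2013 ends with Saturday 2013-09-28.
October 2013 ends with Saturday 2013-10-26.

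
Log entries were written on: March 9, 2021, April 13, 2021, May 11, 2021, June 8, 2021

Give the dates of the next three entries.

July 13, 2021; August 10, 2021; September 14, 2021

These are Tuesdays at 28- or 35-day spacing (35, 28, 28).
The pattern: 2nd Tuesday of the month.
2nd Tuesday of July 2021: July 13, 2021.
August 2021 — 2nd Tuesday is August 10, 2021.
2nd Tuesday of September 2021: September 14, 2021.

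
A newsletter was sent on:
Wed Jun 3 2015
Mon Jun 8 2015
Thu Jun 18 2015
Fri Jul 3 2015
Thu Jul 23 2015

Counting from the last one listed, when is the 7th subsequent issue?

The spacing grows by 5 each time: 5, 10, 15, 20 days.
Next gap: 25 days. Thu Jul 23 2015 + 25 days = Mon Aug 17 2015.
Next gap: 30 days. Mon Aug 17 2015 + 30 days = Wed Sep 16 2015.
Next gap: 35 days. Wed Sep 16 2015 + 35 days = Wed Oct 21 2015.
Next gap: 40 days. Wed Oct 21 2015 + 40 days = Mon Nov 30 2015.
Next gap: 45 days. Mon Nov 30 2015 + 45 days = Thu Jan 14 2016.
Next gap: 50 days. Thu Jan 14 2016 + 50 days = Fri Mar 4 2016.
Next gap: 55 days. Fri Mar 4 2016 + 55 days = Thu Apr 28 2016.

Thu Apr 28 2016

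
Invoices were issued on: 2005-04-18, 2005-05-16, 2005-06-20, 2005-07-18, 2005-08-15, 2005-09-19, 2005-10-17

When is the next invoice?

2005-11-21

Gaps: 28, 35, 28, 28, 35, 28 days — a mix of 28 and 35. Every date is a Monday.
Each is the 3rd Monday of its month.
3rd Monday of November 2005: 2005-11-21.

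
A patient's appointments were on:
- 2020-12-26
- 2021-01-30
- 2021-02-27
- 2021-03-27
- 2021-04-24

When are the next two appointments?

All Saturdays; the gaps (35, 28, 28, 28) vary with month length.
This is the last Saturday of each month.
Last Saturday of May 2021: 2021-05-29.
Last Saturday of June 2021: 2021-06-26.

2021-05-29, 2021-06-26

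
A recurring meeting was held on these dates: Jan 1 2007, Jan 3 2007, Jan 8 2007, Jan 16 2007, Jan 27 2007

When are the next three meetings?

Intervals are 2, 5, 8, 11 days — an arithmetic progression with common difference 3.
Next gap: 14 days. Jan 27 2007 + 14 days = Feb 10 2007.
Next gap: 17 days. Feb 10 2007 + 17 days = Feb 27 2007.
Next gap: 20 days. Feb 27 2007 + 20 days = Mar 19 2007.

Feb 10 2007, Feb 27 2007, Mar 19 2007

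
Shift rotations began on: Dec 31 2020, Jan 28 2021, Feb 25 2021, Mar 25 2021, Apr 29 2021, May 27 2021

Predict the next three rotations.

Jun 24 2021, Jul 29 2021, Aug 26 2021

Every date is a Thursday; gaps 28, 28, 28, 35, 28 days.
Each is the last Thursday of its month (at least one falls on the 29th or later, ruling out '4th Thursday').
Last Thursday of June 2021: Jun 24 2021.
July 2021 ends with Thursday Jul 29 2021.
Last Thursday of August 2021: Aug 26 2021.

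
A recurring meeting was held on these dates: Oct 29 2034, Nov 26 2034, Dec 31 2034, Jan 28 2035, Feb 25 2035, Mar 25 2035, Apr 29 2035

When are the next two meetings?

Every date is a Sunday; gaps 28, 35, 28, 28, 28, 35 days.
Each is the last Sunday of its month (at least one falls on the 29th or later, ruling out '4th Sunday').
May 2035 ends with Sunday May 27 2035.
Last Sunday of June 2035: Jun 24 2035.

May 27 2035, Jun 24 2035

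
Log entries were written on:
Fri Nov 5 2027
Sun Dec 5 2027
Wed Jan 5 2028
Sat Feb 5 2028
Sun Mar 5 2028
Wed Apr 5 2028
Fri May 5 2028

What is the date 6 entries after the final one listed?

Sun Nov 5 2028

Gaps: 30, 31, 31, 29, 31, 30 days — not constant. Every event is on the 5th of the month.
Pattern: the 5th of each month.
Next: June 2028 → Mon Jun 5 2028.
July 2028: Wed Jul 5 2028.
Next: August 2028 → Sat Aug 5 2028.
September 2028: Tue Sep 5 2028.
Next: October 2028 → Thu Oct 5 2028.
November 2028: Sun Nov 5 2028.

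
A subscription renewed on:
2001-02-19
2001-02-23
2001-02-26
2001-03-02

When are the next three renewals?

2001-03-05, 2001-03-09, 2001-03-12

The gap pattern 4, 3, 4 repeats every 2 events.
These are the Mondays and Fridays of each week.
Next Monday: 2001-03-05.
The following Friday is 2001-03-09.
The following Monday is 2001-03-12.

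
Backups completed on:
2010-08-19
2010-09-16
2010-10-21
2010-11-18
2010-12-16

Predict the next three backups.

2011-01-20, 2011-02-17, 2011-03-17

These are Thursdays at 28- or 35-day spacing (28, 35, 28, 28).
The pattern: 3rd Thursday of the month.
3rd Thursday of January 2011: 2011-01-20.
3rd Thursday of February 2011: 2011-02-17.
3rd Thursday of March 2011: 2011-03-17.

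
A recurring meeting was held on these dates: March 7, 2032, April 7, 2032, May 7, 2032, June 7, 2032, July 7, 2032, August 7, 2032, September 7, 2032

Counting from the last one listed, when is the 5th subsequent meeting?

The day-of-month is always 7 (31, 30, 31, 30, 31, 31 days between events).
So this recurs on the 7th of each month.
October 2032: October 7, 2032.
Next: November 2032 → November 7, 2032.
Next: December 2032 → December 7, 2032.
Next: January 2033 → January 7, 2033.
February 2033: February 7, 2033.

February 7, 2033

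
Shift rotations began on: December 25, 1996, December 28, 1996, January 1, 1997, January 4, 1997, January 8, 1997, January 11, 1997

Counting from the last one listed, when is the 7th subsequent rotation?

February 5, 1997

Gaps: 3, 4, 3, 4, 3 days — not constant, but cyclic with period 2.
The events fall on every Wednesday and Saturday.
Next Wednesday: January 15, 1997.
The following Saturday is January 18, 1997.
The following Wednesday is January 22, 1997.
The following Saturday is January 25, 1997.
Next Wednesday: January 29, 1997.
Next Saturday: February 1, 1997.
Next Wednesday: February 5, 1997.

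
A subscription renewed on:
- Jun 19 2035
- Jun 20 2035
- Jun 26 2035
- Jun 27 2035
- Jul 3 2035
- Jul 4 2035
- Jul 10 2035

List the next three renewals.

Jul 11 2035, Jul 17 2035, Jul 18 2035

Gaps: 1, 6, 1, 6, 1, 6 days — not constant, but cyclic with period 2.
The events fall on every Tuesday and Wednesday.
The following Wednesday is Jul 11 2035.
Next Tuesday: Jul 17 2035.
Next Wednesday: Jul 18 2035.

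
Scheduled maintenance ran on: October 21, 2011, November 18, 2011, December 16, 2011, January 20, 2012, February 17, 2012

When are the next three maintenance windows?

All dates are Fridays, 28, 28, 35, 28 days apart.
Specifically, the 3rd Friday of each month.
March 2012 — 3rd Friday is March 16, 2012.
April 2012 — 3rd Friday is April 20, 2012.
3rd Friday of May 2012: May 18, 2012.

March 16, 2012; April 20, 2012; May 18, 2012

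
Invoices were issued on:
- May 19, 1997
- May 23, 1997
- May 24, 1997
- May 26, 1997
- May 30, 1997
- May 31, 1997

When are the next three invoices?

June 2, 1997; June 6, 1997; June 7, 1997

Gaps: 4, 1, 2, 4, 1 days — not constant, but cyclic with period 3.
The events fall on every Monday, Friday and Saturday.
Next Monday: June 2, 1997.
Next Friday: June 6, 1997.
The following Saturday is June 7, 1997.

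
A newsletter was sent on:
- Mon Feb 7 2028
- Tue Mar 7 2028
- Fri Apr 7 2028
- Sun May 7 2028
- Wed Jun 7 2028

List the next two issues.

The day-of-month is always 7 (29, 31, 30, 31 days between events).
So this recurs on the 7th of each month.
Next: July 2028 → Fri Jul 7 2028.
Next: August 2028 → Mon Aug 7 2028.

Fri Jul 7 2028, Mon Aug 7 2028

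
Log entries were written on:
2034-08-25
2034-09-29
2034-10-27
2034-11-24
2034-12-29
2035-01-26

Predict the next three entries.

Every date is a Friday; gaps 35, 28, 28, 35, 28 days.
Each is the last Friday of its month (at least one falls on the 29th or later, ruling out '4th Friday').
Last Friday of February 2035: 2035-02-23.
March 2035 ends with Friday 2035-03-30.
Last Friday of April 2035: 2035-04-27.

2035-02-23, 2035-03-30, 2035-04-27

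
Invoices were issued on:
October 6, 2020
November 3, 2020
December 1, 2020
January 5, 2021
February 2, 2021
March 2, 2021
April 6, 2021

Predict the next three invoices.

Gaps: 28, 28, 35, 28, 28, 35 days — a mix of 28 and 35. Every date is a Tuesday.
Each is the 1st Tuesday of its month.
1st Tuesday of May 2021: May 4, 2021.
1st Tuesday of June 2021: June 1, 2021.
1st Tuesday of July 2021: July 6, 2021.

May 4, 2021; June 1, 2021; July 6, 2021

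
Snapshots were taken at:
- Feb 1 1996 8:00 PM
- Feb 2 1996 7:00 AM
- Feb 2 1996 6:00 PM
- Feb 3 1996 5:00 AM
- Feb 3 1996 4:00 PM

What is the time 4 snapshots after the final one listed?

Feb 5 1996 12:00 PM

Spacing: 11, 11, 11, 11 h — constant 11 h.
Feb 3 1996 4:00 PM + 11 h = Feb 4 1996 3:00 AM.
Feb 4 1996 3:00 AM + 11 h = Feb 4 1996 2:00 PM.
Feb 4 1996 2:00 PM + 11 h = Feb 5 1996 1:00 AM.
Feb 5 1996 1:00 AM + 11 h = Feb 5 1996 12:00 PM.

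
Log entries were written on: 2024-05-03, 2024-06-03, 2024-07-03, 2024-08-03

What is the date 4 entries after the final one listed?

2024-12-03

The day-of-month is always 3 (31, 30, 31 days between events).
So this recurs on the 3rd of each month.
September 2024: 2024-09-03.
October 2024: 2024-10-03.
November 2024: 2024-11-03.
Next: December 2024 → 2024-12-03.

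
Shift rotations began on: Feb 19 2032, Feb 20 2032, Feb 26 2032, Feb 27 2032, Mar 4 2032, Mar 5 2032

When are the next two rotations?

Every event lands on a Thursday or Friday (gaps cycle 1, 6, 1, 6, 1).
So the schedule is: every Thursday and Friday.
Next Thursday: Mar 11 2032.
The following Friday is Mar 12 2032.

Mar 11 2032, Mar 12 2032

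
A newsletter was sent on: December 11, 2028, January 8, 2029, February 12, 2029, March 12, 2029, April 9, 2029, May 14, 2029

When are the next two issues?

June 11, 2029; July 9, 2029

Gaps: 28, 35, 28, 28, 35 days — a mix of 28 and 35. Every date is a Monday.
Each is the 2nd Monday of its month.
June 2029 — 2nd Monday is June 11, 2029.
2nd Monday of July 2029: July 9, 2029.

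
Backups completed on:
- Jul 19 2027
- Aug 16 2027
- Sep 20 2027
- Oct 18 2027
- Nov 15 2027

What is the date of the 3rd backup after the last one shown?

All dates are Mondays, 28, 35, 28, 28 days apart.
Specifically, the 3rd Monday of each month.
December 2027 — 3rd Monday is Dec 20 2027.
3rd Monday of January 2028: Jan 17 2028.
3rd Monday of February 2028: Feb 21 2028.

Feb 21 2028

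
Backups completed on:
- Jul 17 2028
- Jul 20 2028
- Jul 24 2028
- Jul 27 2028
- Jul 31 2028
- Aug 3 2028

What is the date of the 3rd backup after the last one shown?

Aug 14 2028

Every event lands on a Monday or Thursday (gaps cycle 3, 4, 3, 4, 3).
So the schedule is: every Monday and Thursday.
The following Monday is Aug 7 2028.
Next Thursday: Aug 10 2028.
Next Monday: Aug 14 2028.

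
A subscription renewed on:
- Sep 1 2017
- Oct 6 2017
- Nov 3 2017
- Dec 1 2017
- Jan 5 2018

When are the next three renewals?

Gaps: 35, 28, 28, 35 days — a mix of 28 and 35. Every date is a Friday.
Each is the 1st Friday of its month.
1st Friday of February 2018: Feb 2 2018.
March 2018 — 1st Friday is Mar 2 2018.
April 2018 — 1st Friday is Apr 6 2018.

Feb 2 2018, Mar 2 2018, Apr 6 2018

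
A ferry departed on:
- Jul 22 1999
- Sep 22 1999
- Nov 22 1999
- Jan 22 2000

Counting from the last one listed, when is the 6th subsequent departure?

Each date is the 22nd; the gaps (62, 61, 61) track the month lengths.
The rule is the 22nd of every 2 months.
Next: March 2000 → Mar 22 2000.
May 2000: May 22 2000.
Next: July 2000 → Jul 22 2000.
September 2000: Sep 22 2000.
Next: November 2000 → Nov 22 2000.
Next: January 2001 → Jan 22 2001.

Jan 22 2001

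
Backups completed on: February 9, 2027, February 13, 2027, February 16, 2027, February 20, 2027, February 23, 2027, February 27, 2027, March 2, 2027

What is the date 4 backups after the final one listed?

March 16, 2027

The gap pattern 4, 3, 4, 3, 4, 3 repeats every 2 events.
These are the Tuesdays and Saturdays of each week.
The following Saturday is March 6, 2027.
Next Tuesday: March 9, 2027.
Next Saturday: March 13, 2027.
Next Tuesday: March 16, 2027.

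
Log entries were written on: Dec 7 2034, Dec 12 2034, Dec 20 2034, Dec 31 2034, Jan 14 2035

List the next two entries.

Gaps: 5, 8, 11, 14 days — each gap is 3 larger than the previous one.
Next gap: 17 days. Jan 14 2035 + 17 days = Jan 31 2035.
Next gap: 20 days. Jan 31 2035 + 20 days = Feb 20 2035.

Jan 31 2035, Feb 20 2035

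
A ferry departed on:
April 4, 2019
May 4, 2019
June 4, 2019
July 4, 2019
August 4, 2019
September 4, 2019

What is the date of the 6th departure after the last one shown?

The day-of-month is always 4 (30, 31, 30, 31, 31 days between events).
So this recurs on the 4th of each month.
Next: October 2019 → October 4, 2019.
November 2019: November 4, 2019.
Next: December 2019 → December 4, 2019.
Next: January 2020 → January 4, 2020.
Next: February 2020 → February 4, 2020.
March 2020: March 4, 2020.

March 4, 2020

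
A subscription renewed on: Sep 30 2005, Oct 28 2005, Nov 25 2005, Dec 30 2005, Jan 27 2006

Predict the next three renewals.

All Fridays; the gaps (28, 28, 35, 28) vary with month length.
This is the last Friday of each month.
February 2006 ends with Friday Feb 24 2006.
Last Friday of March 2006: Mar 31 2006.
Last Friday of April 2006: Apr 28 2006.

Feb 24 2006, Mar 31 2006, Apr 28 2006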